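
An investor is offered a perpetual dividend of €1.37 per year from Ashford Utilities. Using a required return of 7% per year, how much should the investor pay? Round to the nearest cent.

€19.57

Level perpetuity: PV = C / r = €1.37 / 0.07 = €19.57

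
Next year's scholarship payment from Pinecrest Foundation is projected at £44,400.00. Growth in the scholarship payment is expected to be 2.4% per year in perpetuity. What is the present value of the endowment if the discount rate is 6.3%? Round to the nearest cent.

Growing perpetuity: P = D₁ / (r − g) = £44,400.0000 / (0.063 − 0.024) = £1,138,461.54

£1138461.54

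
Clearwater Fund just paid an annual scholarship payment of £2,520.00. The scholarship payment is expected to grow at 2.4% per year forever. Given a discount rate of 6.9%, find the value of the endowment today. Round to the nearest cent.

D₁ = D₀ × (1 + g) = £2,520.00 × 1.024 = £2,580.4800
Growing perpetuity: P = D₁ / (r − g) = £2,580.4800 / (0.069 − 0.024) = £57,344.00

£57344.00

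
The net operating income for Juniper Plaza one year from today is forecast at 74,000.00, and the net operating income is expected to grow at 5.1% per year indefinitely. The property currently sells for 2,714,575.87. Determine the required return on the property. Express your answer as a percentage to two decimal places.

7.83%

P = D₁/(r − g) ⇒ r = D₁/P + g = 74,000.0000/2,714,575.87 + 0.051 = 0.027260 + 0.051 = 0.078260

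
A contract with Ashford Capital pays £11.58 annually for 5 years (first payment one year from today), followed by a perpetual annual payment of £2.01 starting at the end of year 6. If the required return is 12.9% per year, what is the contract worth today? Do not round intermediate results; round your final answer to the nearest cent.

£49.32

PV of 5-year annuity: £11.58 × [1 − (1+0.129)^−5] / 0.129 = 40.82911
Perpetuity value at year 5: £2.01 / 0.129 = 15.58140
PV of perpetuity: 15.58140 / (1+0.129)^5 = 8.49448
Total PV = 40.82911 + 8.49448 = 49.32359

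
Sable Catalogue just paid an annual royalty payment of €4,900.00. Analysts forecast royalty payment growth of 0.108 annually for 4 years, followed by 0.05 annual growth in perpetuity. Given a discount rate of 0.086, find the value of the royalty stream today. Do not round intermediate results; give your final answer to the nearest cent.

€175467.01

D_1 = 5429.20000
D_2 = 6015.55360
D_3 = 6665.23339
D_4 = 7385.07859
Terminal value at year 4: TV = D_4×(1+g_2)/(r−g_2) = 7754.33252/0.036 = 215398.12568
P_0 = D_1/(1+r)^1 + D_2/(1+r)^2 + D_3/(1+r)^3 + D_4/(1+r)^4 + TV/(1+r)^4
    = 4999.26335 + 5100.53756 + 5203.86337 + 5309.28233 + 154854.06806 = 175467.01468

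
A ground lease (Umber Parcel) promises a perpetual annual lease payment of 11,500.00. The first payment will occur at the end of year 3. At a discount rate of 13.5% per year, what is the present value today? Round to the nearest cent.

66126.01

Value at end of year 2: C / r = 11,500.00 / 0.135 = 85,185.1852
Discount to today: PV = 85,185.1852 / (1 + 0.135)^2 = 85,185.1852 / 1.288225 = 66,126.01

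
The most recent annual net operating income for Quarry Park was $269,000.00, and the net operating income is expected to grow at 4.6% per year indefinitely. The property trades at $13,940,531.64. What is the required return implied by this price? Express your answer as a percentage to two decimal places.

D₁ = $269,000.00 × 1.046 = $281,374.0000
P = D₁/(r − g) ⇒ r = D₁/P + g = $281,374.0000/$13,940,531.64 + 0.046 = 0.020184 + 0.046 = 0.066184

6.62%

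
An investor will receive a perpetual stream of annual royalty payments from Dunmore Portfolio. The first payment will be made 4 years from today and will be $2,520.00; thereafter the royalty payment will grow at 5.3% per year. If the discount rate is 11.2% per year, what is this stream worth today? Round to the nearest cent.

$31062.34

Value at end of year 3: C₁ / (r − g) = $2,520.00 / (0.112 − 0.053) = $42,711.8644
Discount to today: PV = $42,711.8644 / (1 + 0.112)^3 = $42,711.8644 / 1.375037 = $31,062.34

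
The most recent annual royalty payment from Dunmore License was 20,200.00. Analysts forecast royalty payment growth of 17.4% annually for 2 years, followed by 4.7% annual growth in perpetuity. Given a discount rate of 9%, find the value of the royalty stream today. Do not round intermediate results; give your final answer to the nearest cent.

D_1 = 23714.80000
D_2 = 27841.17520
Terminal value at year 2: TV = D_2×(1+g_2)/(r−g_2) = 29149.71043/0.043 = 677900.24266
P_0 = D_1/(1+r)^1 + D_2/(1+r)^2 + TV/(1+r)^2
    = 21756.69725 + 23433.36015 + 570575.07168 = 615765.12908

615765.13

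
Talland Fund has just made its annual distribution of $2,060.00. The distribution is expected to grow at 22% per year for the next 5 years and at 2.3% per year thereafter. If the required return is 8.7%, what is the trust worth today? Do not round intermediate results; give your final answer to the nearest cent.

$73399.74

D_1 = 2513.20000
D_2 = 3066.10400
D_3 = 3740.64688
D_4 = 4563.58919
D_5 = 5567.57882
Terminal value at year 5: TV = D_5×(1+g_2)/(r−g_2) = 5695.63313/0.064 = 88994.26764
P_0 = D_1/(1+r)^1 + D_2/(1+r)^2 + D_3/(1+r)^3 + D_4/(1+r)^4 + D_5/(1+r)^5 + TV/(1+r)^5
    = 2312.05152 + 2594.94283 + 2912.44733 + 3268.80013 + 3668.75452 + 58642.74798 = 73399.74431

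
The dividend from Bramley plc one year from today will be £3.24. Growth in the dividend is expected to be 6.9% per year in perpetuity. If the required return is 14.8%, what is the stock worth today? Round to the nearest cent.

Growing perpetuity: P = D₁ / (r − g) = £3.2400 / (0.148 − 0.069) = £41.01

£41.01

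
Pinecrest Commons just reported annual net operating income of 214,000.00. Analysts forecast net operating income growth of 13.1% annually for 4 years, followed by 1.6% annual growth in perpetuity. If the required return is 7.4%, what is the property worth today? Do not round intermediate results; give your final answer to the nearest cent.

5585890.68

D_1 = 242034.00000
D_2 = 273740.45400
D_3 = 309600.45347
D_4 = 350158.11288
Terminal value at year 4: TV = D_4×(1+g_2)/(r−g_2) = 355760.64269/0.058 = 6133804.18423
P_0 = D_1/(1+r)^1 + D_2/(1+r)^2 + D_3/(1+r)^3 + D_4/(1+r)^4 + TV/(1+r)^4
    = 225357.54190 + 237317.85837 + 249912.94024 + 263176.47617 + 4610125.85846 = 5585890.67514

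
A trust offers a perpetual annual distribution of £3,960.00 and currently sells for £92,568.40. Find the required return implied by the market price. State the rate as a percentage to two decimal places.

P = C/r ⇒ r = C/P = £3,960.00/£92,568.40 = 0.042779

4.28%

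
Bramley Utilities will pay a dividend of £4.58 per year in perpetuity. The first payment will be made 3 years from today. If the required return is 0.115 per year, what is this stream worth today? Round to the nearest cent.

Value at end of year 2: C / r = £4.58 / 0.115 = £39.8261
Discount to today: PV = £39.8261 / (1 + 0.115)^2 = £39.8261 / 1.243225 = £32.03

£32.03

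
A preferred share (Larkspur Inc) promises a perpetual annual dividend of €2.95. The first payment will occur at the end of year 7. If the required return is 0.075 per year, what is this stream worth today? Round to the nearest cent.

€25.49

Value at end of year 6: C / r = €2.95 / 0.075 = €39.3333
Discount to today: PV = €39.3333 / (1 + 0.075)^6 = €39.3333 / 1.543302 = €25.49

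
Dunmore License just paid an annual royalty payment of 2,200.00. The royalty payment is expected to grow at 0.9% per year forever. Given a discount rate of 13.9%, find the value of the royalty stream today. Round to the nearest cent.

17075.38

D₁ = D₀ × (1 + g) = 2,200.00 × 1.009 = 2,219.8000
Growing perpetuity: P = D₁ / (r − g) = 2,219.8000 / (0.139 − 0.009) = 17,075.38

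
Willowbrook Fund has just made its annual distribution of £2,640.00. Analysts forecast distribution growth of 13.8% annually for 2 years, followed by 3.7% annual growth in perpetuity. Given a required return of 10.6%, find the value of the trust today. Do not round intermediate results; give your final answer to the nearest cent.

£47517.02

D_1 = 3004.32000
D_2 = 3418.91616
Terminal value at year 2: TV = D_2×(1+g_2)/(r−g_2) = 3545.41606/0.069 = 51382.84142
P_0 = D_1/(1+r)^1 + D_2/(1+r)^2 + TV/(1+r)^2
    = 2716.38336 + 2794.97673 + 42005.66483 = 47517.02492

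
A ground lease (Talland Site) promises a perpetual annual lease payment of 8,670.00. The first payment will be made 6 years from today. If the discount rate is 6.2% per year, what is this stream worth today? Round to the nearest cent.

Value at end of year 5: C / r = 8,670.00 / 0.062 = 139,838.7097
Discount to today: PV = 139,838.7097 / (1 + 0.062)^5 = 139,838.7097 / 1.350898 = 103,515.37

103515.37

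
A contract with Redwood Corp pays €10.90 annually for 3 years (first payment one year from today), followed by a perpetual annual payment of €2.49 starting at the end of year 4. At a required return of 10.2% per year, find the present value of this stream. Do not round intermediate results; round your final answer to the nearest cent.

PV of 3-year annuity: €10.90 × [1 − (1+0.102)^−3] / 0.102 = 27.01153
Perpetuity value at year 3: €2.49 / 0.102 = 24.41176
PV of perpetuity: 24.41176 / (1+0.102)^3 = 18.24124
Total PV = 27.01153 + 18.24124 = 45.25277

€45.25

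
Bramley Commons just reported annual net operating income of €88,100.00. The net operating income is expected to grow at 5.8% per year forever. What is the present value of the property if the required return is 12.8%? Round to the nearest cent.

€1331568.57

D₁ = D₀ × (1 + g) = €88,100.00 × 1.058 = €93,209.8000
Growing perpetuity: P = D₁ / (r − g) = €93,209.8000 / (0.128 − 0.058) = €1,331,568.57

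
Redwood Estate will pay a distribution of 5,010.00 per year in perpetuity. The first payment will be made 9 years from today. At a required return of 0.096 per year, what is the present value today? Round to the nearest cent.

Value at end of year 8: C / r = 5,010.00 / 0.096 = 52,187.5000
Discount to today: PV = 52,187.5000 / (1 + 0.096)^8 = 52,187.5000 / 2.082018 = 25,065.83

25065.83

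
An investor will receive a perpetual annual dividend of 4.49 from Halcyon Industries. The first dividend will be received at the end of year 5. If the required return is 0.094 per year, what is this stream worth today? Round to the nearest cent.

33.35

Value at end of year 4: C / r = 4.49 / 0.094 = 47.7660
Discount to today: PV = 47.7660 / (1 + 0.094)^4 = 47.7660 / 1.432416 = 33.35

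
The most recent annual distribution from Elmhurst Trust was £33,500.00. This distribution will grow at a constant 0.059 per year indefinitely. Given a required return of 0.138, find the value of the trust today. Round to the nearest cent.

£449069.62

D₁ = D₀ × (1 + g) = £33,500.00 × 1.059 = £35,476.5000
Growing perpetuity: P = D₁ / (r − g) = £35,476.5000 / (0.138 − 0.059) = £449,069.62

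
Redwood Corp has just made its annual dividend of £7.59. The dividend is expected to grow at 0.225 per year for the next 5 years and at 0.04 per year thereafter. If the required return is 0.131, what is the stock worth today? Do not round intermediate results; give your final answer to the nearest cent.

D_1 = 9.29775
D_2 = 11.38974
D_3 = 13.95244
D_4 = 17.09173
D_5 = 20.93737
Terminal value at year 5: TV = D_5×(1+g_2)/(r−g_2) = 21.77487/0.091 = 239.28428
P_0 = D_1/(1+r)^1 + D_2/(1+r)^2 + D_3/(1+r)^3 + D_4/(1+r)^4 + D_5/(1+r)^5 + TV/(1+r)^5
    = 8.22082 + 8.90407 + 9.64411 + 10.44566 + 11.31382 + 129.30078 = 177.82926

£177.83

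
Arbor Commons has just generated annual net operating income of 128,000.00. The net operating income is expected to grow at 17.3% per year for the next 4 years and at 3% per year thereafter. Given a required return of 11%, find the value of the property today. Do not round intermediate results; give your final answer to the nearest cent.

2644105.67

D_1 = 150144.00000
D_2 = 176118.91200
D_3 = 206587.48378
D_4 = 242327.11847
Terminal value at year 4: TV = D_4×(1+g_2)/(r−g_2) = 249596.93202/0.08 = 3119961.65029
P_0 = D_1/(1+r)^1 + D_2/(1+r)^2 + D_3/(1+r)^3 + D_4/(1+r)^4 + TV/(1+r)^4
    = 135264.86486 + 142942.05990 + 151054.98762 + 159628.37881 + 2055215.37719 = 2644105.66839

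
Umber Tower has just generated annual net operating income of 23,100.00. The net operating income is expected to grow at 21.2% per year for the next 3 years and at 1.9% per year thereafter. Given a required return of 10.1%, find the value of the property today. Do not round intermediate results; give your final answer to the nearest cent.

D_1 = 27997.20000
D_2 = 33932.60640
D_3 = 41126.31896
Terminal value at year 3: TV = D_3×(1+g_2)/(r−g_2) = 41907.71902/0.082 = 511069.74411
P_0 = D_1/(1+r)^1 + D_2/(1+r)^2 + D_3/(1+r)^3 + TV/(1+r)^3
    = 25428.88283 + 27992.55767 + 30814.69564 + 382928.96163 = 467165.09777

467165.10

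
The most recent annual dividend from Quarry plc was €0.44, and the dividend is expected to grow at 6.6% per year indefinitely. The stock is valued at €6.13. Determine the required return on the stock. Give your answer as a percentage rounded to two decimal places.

14.25%

D₁ = €0.44 × 1.066 = €0.4690
P = D₁/(r − g) ⇒ r = D₁/P + g = €0.4690/€6.13 + 0.066 = 0.076515 + 0.066 = 0.142515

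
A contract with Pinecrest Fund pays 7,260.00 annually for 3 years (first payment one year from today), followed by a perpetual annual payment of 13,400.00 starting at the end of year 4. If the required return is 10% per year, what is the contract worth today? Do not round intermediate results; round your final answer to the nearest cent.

118730.73

PV of 3-year annuity: 7,260.00 × [1 − (1+0.1)^−3] / 0.1 = 18054.54545
Perpetuity value at year 3: 13,400.00 / 0.1 = 134000.00000
PV of perpetuity: 134000.00000 / (1+0.1)^3 = 100676.18332
Total PV = 18054.54545 + 100676.18332 = 118730.72878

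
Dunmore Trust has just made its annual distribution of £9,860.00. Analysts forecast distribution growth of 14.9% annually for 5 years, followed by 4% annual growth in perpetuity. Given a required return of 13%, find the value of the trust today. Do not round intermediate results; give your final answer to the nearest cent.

D_1 = 11329.14000
D_2 = 13017.18186
D_3 = 14956.74196
D_4 = 17185.29651
D_5 = 19745.90569
Terminal value at year 5: TV = D_5×(1+g_2)/(r−g_2) = 20535.74192/0.09 = 228174.91018
P_0 = D_1/(1+r)^1 + D_2/(1+r)^2 + D_3/(1+r)^3 + D_4/(1+r)^4 + D_5/(1+r)^5 + TV/(1+r)^5
    = 10025.78761 + 10194.36280 + 10365.77244 + 10540.06419 + 10717.28651 + 123844.19965 = 175687.47319

£175687.47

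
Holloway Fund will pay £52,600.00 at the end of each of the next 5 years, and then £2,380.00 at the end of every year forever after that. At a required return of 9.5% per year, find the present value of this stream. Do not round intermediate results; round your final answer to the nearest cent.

£217882.81

PV of 5-year annuity: £52,600.00 × [1 − (1+0.095)^−5] / 0.095 = 201968.68217
Perpetuity value at year 5: £2,380.00 / 0.095 = 25052.63158
PV of perpetuity: 25052.63158 / (1+0.095)^5 = 15914.12467
Total PV = 201968.68217 + 15914.12467 = 217882.80684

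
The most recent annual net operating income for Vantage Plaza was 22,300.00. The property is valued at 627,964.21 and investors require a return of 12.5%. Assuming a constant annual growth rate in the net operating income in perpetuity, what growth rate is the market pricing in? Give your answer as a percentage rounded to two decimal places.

P = D₀(1+g)/(r−g) ⇒ P(r−g) = D₀(1+g) ⇒ g(P+D₀) = P·r − D₀
g = (P·r − D₀)/(P + D₀) = (627,964.21×0.125 − 22,300.00) / (627,964.21 + 22,300.00) = 0.086420

8.64%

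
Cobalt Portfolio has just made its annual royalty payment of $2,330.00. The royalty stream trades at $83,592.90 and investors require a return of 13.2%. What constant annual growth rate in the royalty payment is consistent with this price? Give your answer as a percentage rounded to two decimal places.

10.13%

P = D₀(1+g)/(r−g) ⇒ P(r−g) = D₀(1+g) ⇒ g(P+D₀) = P·r − D₀
g = (P·r − D₀)/(P + D₀) = ($83,592.90×0.132 − $2,330.00) / ($83,592.90 + $2,330.00) = 0.101303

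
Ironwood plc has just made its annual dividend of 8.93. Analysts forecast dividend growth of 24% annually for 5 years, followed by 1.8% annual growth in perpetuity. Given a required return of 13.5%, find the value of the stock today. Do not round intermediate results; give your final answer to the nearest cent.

179.61

D_1 = 11.07320
D_2 = 13.73077
D_3 = 17.02615
D_4 = 21.11243
D_5 = 26.17941
Terminal value at year 5: TV = D_5×(1+g_2)/(r−g_2) = 26.65064/0.117 = 227.78326
P_0 = D_1/(1+r)^1 + D_2/(1+r)^2 + D_3/(1+r)^3 + D_4/(1+r)^4 + D_5/(1+r)^5 + TV/(1+r)^5
    = 9.75612 + 10.65867 + 11.64472 + 12.72198 + 13.89890 + 120.93235 = 179.61275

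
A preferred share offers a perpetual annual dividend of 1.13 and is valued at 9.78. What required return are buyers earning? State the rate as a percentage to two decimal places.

11.55%

P = C/r ⇒ r = C/P = 1.13/9.78 = 0.115542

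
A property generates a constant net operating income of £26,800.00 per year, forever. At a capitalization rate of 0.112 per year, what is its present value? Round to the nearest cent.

Level perpetuity: PV = C / r = £26,800.00 / 0.112 = £239,285.71

£239285.71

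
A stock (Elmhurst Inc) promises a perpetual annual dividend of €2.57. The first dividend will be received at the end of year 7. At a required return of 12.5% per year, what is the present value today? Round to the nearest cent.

€10.14

Value at end of year 6: C / r = €2.57 / 0.125 = €20.5600
Discount to today: PV = €20.5600 / (1 + 0.125)^6 = €20.5600 / 2.027287 = €10.14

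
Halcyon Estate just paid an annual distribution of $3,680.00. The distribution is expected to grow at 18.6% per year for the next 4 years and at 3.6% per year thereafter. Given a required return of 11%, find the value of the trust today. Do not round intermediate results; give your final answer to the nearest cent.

D_1 = 4364.48000
D_2 = 5176.27328
D_3 = 6139.06011
D_4 = 7280.92529
Terminal value at year 4: TV = D_4×(1+g_2)/(r−g_2) = 7543.03860/0.074 = 101932.95407
P_0 = D_1/(1+r)^1 + D_2/(1+r)^2 + D_3/(1+r)^3 + D_4/(1+r)^4 + TV/(1+r)^4
    = 3931.96396 + 4201.17951 + 4488.82784 + 4796.17101 + 67146.39413 = 84564.53646

$84564.54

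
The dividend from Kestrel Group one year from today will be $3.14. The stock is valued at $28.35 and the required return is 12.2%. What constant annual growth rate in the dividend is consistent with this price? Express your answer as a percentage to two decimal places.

1.12%

P = D₁/(r−g) ⇒ g = r − D₁/P = 0.122 − $3.14/$28.35 = 0.011242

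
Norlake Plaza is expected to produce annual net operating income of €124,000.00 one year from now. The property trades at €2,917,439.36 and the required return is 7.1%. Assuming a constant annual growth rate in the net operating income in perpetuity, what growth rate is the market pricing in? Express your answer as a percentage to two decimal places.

2.85%

P = D₁/(r−g) ⇒ g = r − D₁/P = 0.071 − €124,000.00/€2,917,439.36 = 0.028497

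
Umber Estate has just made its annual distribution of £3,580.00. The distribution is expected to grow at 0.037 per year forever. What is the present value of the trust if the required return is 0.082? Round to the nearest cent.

£82499.11

D₁ = D₀ × (1 + g) = £3,580.00 × 1.037 = £3,712.4600
Growing perpetuity: P = D₁ / (r − g) = £3,712.4600 / (0.082 − 0.037) = £82,499.11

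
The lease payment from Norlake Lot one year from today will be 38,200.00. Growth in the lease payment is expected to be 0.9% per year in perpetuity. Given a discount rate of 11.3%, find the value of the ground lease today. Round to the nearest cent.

367307.69

Growing perpetuity: P = D₁ / (r − g) = 38,200.0000 / (0.113 − 0.009) = 367,307.69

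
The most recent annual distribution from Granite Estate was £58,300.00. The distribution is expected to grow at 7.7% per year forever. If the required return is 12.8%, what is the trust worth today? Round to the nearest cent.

£1231158.82

D₁ = D₀ × (1 + g) = £58,300.00 × 1.077 = £62,789.1000
Growing perpetuity: P = D₁ / (r − g) = £62,789.1000 / (0.128 − 0.077) = £1,231,158.82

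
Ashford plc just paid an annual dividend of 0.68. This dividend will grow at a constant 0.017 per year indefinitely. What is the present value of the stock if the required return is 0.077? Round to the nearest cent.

11.53

D₁ = D₀ × (1 + g) = 0.68 × 1.017 = 0.6916
Growing perpetuity: P = D₁ / (r − g) = 0.6916 / (0.077 − 0.017) = 11.53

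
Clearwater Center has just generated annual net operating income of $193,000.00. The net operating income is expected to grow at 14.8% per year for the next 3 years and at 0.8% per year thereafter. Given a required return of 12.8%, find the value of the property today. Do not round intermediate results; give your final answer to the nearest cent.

D_1 = 221564.00000
D_2 = 254355.47200
D_3 = 292000.08186
Terminal value at year 3: TV = D_3×(1+g_2)/(r−g_2) = 294336.08251/0.12 = 2452800.68759
P_0 = D_1/(1+r)^1 + D_2/(1+r)^2 + D_3/(1+r)^3 + TV/(1+r)^3
    = 196421.98582 + 199904.64514 + 203449.05374 + 1708972.05142 = 2308747.73611

$2308747.74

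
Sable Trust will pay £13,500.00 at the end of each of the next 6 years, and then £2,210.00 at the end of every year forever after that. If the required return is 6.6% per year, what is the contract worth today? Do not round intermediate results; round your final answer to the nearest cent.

£87970.09

PV of 6-year annuity: £13,500.00 × [1 − (1+0.066)^−6] / 0.066 = 65150.64436
Perpetuity value at year 6: £2,210.00 / 0.066 = 33484.84848
PV of perpetuity: 33484.84848 / (1+0.066)^6 = 22819.44670
Total PV = 65150.64436 + 22819.44670 = 87970.09107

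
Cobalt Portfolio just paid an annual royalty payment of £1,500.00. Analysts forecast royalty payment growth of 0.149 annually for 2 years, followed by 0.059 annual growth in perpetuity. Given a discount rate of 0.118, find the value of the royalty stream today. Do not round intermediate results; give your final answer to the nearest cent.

£31563.45

D_1 = 1723.50000
D_2 = 1980.30150
Terminal value at year 2: TV = D_2×(1+g_2)/(r−g_2) = 2097.13929/0.059 = 35544.73370
P_0 = D_1/(1+r)^1 + D_2/(1+r)^2 + TV/(1+r)^2
    = 1541.59213 + 1584.33753 + 28437.51596 = 31563.44562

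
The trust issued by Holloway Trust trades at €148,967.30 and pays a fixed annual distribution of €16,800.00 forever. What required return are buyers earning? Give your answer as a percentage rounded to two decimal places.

11.28%

P = C/r ⇒ r = C/P = €16,800.00/€148,967.30 = 0.112776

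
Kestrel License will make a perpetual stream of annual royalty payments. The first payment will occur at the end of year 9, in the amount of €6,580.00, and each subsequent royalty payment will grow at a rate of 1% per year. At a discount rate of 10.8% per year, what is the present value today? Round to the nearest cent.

€29558.46

Value at end of year 8: C₁ / (r − g) = €6,580.00 / (0.108 − 0.01) = €67,142.8571
Discount to today: PV = €67,142.8571 / (1 + 0.108)^8 = €67,142.8571 / 2.271528 = €29,558.46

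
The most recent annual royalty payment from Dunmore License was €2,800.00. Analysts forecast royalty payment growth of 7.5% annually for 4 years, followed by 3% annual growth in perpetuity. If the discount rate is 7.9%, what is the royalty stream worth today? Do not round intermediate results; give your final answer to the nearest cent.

D_1 = 3010.00000
D_2 = 3235.75000
D_3 = 3478.43125
D_4 = 3739.31359
Terminal value at year 4: TV = D_4×(1+g_2)/(r−g_2) = 3851.49300/0.049 = 78601.89799
P_0 = D_1/(1+r)^1 + D_2/(1+r)^2 + D_3/(1+r)^3 + D_4/(1+r)^4 + TV/(1+r)^4
    = 2789.62002 + 2779.27852 + 2768.97535 + 2758.71038 + 57989.21828 = 69085.80255

€69085.80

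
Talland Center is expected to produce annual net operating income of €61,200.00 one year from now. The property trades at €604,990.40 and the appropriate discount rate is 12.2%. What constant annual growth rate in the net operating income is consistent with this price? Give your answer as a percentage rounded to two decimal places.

2.08%

P = D₁/(r−g) ⇒ g = r − D₁/P = 0.122 − €61,200.00/€604,990.40 = 0.020841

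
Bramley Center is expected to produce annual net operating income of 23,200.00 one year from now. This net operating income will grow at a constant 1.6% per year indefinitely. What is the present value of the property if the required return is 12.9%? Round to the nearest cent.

205309.73

Growing perpetuity: P = D₁ / (r − g) = 23,200.0000 / (0.129 − 0.016) = 205,309.73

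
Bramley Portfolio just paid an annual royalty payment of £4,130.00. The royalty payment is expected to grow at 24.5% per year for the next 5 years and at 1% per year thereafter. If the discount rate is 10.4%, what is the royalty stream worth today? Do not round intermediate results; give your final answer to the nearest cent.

D_1 = 5141.85000
D_2 = 6401.60325
D_3 = 7969.99605
D_4 = 9922.64508
D_5 = 12353.69312
Terminal value at year 5: TV = D_5×(1+g_2)/(r−g_2) = 12477.23005/0.094 = 132736.48992
P_0 = D_1/(1+r)^1 + D_2/(1+r)^2 + D_3/(1+r)^3 + D_4/(1+r)^4 + D_5/(1+r)^5 + TV/(1+r)^5
    = 4657.47283 + 5252.31311 + 5923.12483 + 6679.61089 + 7532.71336 + 80936.60103 = 110981.83604

£110981.84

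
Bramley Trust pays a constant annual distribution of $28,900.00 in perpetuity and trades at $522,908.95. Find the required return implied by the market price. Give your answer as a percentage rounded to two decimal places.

5.53%

P = C/r ⇒ r = C/P = $28,900.00/$522,908.95 = 0.055268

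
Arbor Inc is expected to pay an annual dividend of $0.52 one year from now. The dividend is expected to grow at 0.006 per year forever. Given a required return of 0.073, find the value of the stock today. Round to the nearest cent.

$7.76

Growing perpetuity: P = D₁ / (r − g) = $0.5200 / (0.073 − 0.006) = $7.76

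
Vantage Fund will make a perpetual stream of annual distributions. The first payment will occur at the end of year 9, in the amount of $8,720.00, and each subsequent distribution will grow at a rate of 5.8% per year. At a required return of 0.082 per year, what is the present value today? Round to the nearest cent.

$193413.67

Value at end of year 8: C₁ / (r − g) = $8,720.00 / (0.082 − 0.058) = $363,333.3333
Discount to today: PV = $363,333.3333 / (1 + 0.082)^8 = $363,333.3333 / 1.878530 = $193,413.67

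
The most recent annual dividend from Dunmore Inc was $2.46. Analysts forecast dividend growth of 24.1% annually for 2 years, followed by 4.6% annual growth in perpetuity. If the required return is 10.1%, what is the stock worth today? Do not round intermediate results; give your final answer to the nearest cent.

$65.34

D_1 = 3.05286
D_2 = 3.78860
Terminal value at year 2: TV = D_2×(1+g_2)/(r−g_2) = 3.96287/0.055 = 72.05227
P_0 = D_1/(1+r)^1 + D_2/(1+r)^2 + TV/(1+r)^2
    = 2.77281 + 3.12539 + 59.43921 = 65.33741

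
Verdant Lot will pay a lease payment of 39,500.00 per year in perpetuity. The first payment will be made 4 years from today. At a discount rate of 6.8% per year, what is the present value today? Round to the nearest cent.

Value at end of year 3: C / r = 39,500.00 / 0.068 = 580,882.3529
Discount to today: PV = 580,882.3529 / (1 + 0.068)^3 = 580,882.3529 / 1.218186 = 476,841.92

476841.92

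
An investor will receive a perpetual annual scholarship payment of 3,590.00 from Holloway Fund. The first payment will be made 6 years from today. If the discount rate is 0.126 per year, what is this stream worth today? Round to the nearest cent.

Value at end of year 5: C / r = 3,590.00 / 0.126 = 28,492.0635
Discount to today: PV = 28,492.0635 / (1 + 0.126)^5 = 28,492.0635 / 1.810056 = 15,740.99

15740.99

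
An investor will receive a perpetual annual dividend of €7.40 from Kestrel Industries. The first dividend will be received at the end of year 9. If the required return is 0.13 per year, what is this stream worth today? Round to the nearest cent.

€21.41

Value at end of year 8: C / r = €7.40 / 0.13 = €56.9231
Discount to today: PV = €56.9231 / (1 + 0.13)^8 = €56.9231 / 2.658444 = €21.41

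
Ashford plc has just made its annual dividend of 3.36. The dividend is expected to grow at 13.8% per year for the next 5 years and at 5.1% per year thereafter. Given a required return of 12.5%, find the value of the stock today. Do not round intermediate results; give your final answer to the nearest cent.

67.93

D_1 = 3.82368
D_2 = 4.35135
D_3 = 4.95183
D_4 = 5.63519
D_5 = 6.41284
Terminal value at year 5: TV = D_5×(1+g_2)/(r−g_2) = 6.73990/0.074 = 91.07970
P_0 = D_1/(1+r)^1 + D_2/(1+r)^2 + D_3/(1+r)^3 + D_4/(1+r)^4 + D_5/(1+r)^5 + TV/(1+r)^5
    = 3.39883 + 3.43810 + 3.47783 + 3.51802 + 3.55867 + 50.54276 = 67.93421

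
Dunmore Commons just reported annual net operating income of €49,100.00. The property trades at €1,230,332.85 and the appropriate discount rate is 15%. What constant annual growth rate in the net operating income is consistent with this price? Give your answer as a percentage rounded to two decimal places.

P = D₀(1+g)/(r−g) ⇒ P(r−g) = D₀(1+g) ⇒ g(P+D₀) = P·r − D₀
g = (P·r − D₀)/(P + D₀) = (€1,230,332.85×0.15 − €49,100.00) / (€1,230,332.85 + €49,100.00) = 0.105867

10.59%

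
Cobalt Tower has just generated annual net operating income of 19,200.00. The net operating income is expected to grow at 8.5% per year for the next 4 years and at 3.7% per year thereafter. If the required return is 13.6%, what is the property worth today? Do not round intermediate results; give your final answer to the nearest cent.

235918.17

D_1 = 20832.00000
D_2 = 22602.72000
D_3 = 24523.95120
D_4 = 26608.48705
Terminal value at year 4: TV = D_4×(1+g_2)/(r−g_2) = 27593.00107/0.099 = 278717.18255
P_0 = D_1/(1+r)^1 + D_2/(1+r)^2 + D_3/(1+r)^3 + D_4/(1+r)^4 + TV/(1+r)^4
    = 18338.02817 + 17514.75402 + 16728.44024 + 15977.42751 + 167359.51851 = 235918.16845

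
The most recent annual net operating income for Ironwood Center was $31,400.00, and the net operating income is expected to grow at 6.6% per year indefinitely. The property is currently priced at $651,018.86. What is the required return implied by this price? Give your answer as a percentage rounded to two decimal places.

11.74%

D₁ = $31,400.00 × 1.066 = $33,472.4000
P = D₁/(r − g) ⇒ r = D₁/P + g = $33,472.4000/$651,018.86 + 0.066 = 0.051415 + 0.066 = 0.117415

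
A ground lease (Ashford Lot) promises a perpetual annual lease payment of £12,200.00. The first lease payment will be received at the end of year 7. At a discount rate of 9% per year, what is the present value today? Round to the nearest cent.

Value at end of year 6: C / r = £12,200.00 / 0.09 = £135,555.5556
Discount to today: PV = £135,555.5556 / (1 + 0.09)^6 = £135,555.5556 / 1.677100 = £80,827.35

£80827.35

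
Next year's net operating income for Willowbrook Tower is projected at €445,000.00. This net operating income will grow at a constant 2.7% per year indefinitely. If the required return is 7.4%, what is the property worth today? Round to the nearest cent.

Growing perpetuity: P = D₁ / (r − g) = €445,000.0000 / (0.074 − 0.027) = €9,468,085.11

€9468085.11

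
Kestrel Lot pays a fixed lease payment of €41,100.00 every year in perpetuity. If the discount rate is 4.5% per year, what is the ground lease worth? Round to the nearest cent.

€913333.33

Level perpetuity: PV = C / r = €41,100.00 / 0.045 = €913,333.33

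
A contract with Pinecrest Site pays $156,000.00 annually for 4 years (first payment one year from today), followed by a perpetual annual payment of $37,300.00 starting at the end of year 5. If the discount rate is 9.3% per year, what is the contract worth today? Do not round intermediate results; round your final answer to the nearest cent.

PV of 4-year annuity: $156,000.00 × [1 − (1+0.093)^−4] / 0.093 = 502086.16018
Perpetuity value at year 4: $37,300.00 / 0.093 = 401075.26882
PV of perpetuity: 401075.26882 / (1+0.093)^4 = 281025.18052
Total PV = 502086.16018 + 281025.18052 = 783111.34070

$783111.34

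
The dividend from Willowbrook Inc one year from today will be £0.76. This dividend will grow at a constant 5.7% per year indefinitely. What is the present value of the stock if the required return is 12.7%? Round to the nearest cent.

£10.86

Growing perpetuity: P = D₁ / (r − g) = £0.7600 / (0.127 − 0.057) = £10.86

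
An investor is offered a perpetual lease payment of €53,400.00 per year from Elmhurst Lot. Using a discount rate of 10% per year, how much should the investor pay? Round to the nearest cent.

Level perpetuity: PV = C / r = €53,400.00 / 0.1 = €534,000.00

€534000.00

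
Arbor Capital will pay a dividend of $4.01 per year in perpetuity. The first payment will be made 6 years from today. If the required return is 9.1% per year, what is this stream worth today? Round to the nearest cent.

Value at end of year 5: C / r = $4.01 / 0.091 = $44.0659
Discount to today: PV = $44.0659 / (1 + 0.091)^5 = $44.0659 / 1.545695 = $28.51

$28.51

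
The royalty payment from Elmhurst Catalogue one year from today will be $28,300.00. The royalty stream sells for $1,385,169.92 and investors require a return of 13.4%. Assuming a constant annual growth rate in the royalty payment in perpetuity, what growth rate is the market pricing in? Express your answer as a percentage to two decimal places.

11.36%

P = D₁/(r−g) ⇒ g = r − D₁/P = 0.134 − $28,300.00/$1,385,169.92 = 0.113569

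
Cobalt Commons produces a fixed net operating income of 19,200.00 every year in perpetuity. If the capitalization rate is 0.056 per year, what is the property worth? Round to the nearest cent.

Level perpetuity: PV = C / r = 19,200.00 / 0.056 = 342,857.14

342857.14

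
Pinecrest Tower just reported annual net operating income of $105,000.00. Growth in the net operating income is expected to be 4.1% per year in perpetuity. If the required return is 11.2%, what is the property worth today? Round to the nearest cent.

$1539507.04

D₁ = D₀ × (1 + g) = $105,000.00 × 1.041 = $109,305.0000
Growing perpetuity: P = D₁ / (r − g) = $109,305.0000 / (0.112 − 0.041) = $1,539,507.04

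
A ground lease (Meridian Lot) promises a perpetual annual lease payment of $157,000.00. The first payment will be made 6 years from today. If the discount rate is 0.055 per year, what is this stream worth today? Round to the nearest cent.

Value at end of year 5: C / r = $157,000.00 / 0.055 = $2,854,545.4545
Discount to today: PV = $2,854,545.4545 / (1 + 0.055)^5 = $2,854,545.4545 / 1.306960 = $2,184,110.79

$2184110.79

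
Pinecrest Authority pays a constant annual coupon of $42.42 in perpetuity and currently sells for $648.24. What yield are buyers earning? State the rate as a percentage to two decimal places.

6.54%

P = C/r ⇒ r = C/P = $42.42/$648.24 = 0.065439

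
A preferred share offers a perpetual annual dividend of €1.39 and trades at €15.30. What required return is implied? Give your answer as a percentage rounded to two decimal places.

P = C/r ⇒ r = C/P = €1.39/€15.30 = 0.090850

9.08%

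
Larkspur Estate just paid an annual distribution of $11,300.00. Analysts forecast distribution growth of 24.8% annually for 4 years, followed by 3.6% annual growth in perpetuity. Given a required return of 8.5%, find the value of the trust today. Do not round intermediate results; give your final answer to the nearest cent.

D_1 = 14102.40000
D_2 = 17599.79520
D_3 = 21964.54441
D_4 = 27411.75142
Terminal value at year 4: TV = D_4×(1+g_2)/(r−g_2) = 28398.57447/0.049 = 579562.74438
P_0 = D_1/(1+r)^1 + D_2/(1+r)^2 + D_3/(1+r)^3 + D_4/(1+r)^4 + TV/(1+r)^4
    = 12997.60369 + 14950.23908 + 17196.21970 + 19779.61491 + 418197.57246 = 483121.24984

$483121.25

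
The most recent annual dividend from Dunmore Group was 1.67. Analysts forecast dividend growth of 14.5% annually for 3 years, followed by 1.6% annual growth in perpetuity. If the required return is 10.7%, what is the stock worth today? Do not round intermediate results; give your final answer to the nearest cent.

D_1 = 1.91215
D_2 = 2.18941
D_3 = 2.50688
Terminal value at year 3: TV = D_3×(1+g_2)/(r−g_2) = 2.54699/0.091 = 27.98886
P_0 = D_1/(1+r)^1 + D_2/(1+r)^2 + D_3/(1+r)^3 + TV/(1+r)^3
    = 1.72733 + 1.78662 + 1.84795 + 20.63205 = 25.99395

25.99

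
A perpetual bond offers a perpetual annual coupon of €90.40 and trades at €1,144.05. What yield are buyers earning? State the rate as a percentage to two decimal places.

P = C/r ⇒ r = C/P = €90.40/€1,144.05 = 0.079018

7.90%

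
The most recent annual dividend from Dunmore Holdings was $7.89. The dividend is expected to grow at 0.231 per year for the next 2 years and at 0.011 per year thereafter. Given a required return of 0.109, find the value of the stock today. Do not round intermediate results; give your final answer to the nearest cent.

$118.77

D_1 = 9.71259
D_2 = 11.95620
Terminal value at year 2: TV = D_2×(1+g_2)/(r−g_2) = 12.08772/0.098 = 123.34405
P_0 = D_1/(1+r)^1 + D_2/(1+r)^2 + TV/(1+r)^2
    = 8.75797 + 9.72143 + 100.28941 = 118.76881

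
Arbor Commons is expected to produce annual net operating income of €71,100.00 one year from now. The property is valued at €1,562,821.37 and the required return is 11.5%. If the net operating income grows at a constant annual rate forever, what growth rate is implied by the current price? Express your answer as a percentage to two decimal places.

P = D₁/(r−g) ⇒ g = r − D₁/P = 0.115 − €71,100.00/€1,562,821.37 = 0.069505

6.95%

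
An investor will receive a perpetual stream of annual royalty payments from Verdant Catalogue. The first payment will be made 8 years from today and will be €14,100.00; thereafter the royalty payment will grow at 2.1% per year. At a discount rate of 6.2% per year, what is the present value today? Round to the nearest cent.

€225716.67

Value at end of year 7: C₁ / (r − g) = €14,100.00 / (0.062 − 0.021) = €343,902.4390
Discount to today: PV = €343,902.4390 / (1 + 0.062)^7 = €343,902.4390 / 1.523602 = €225,716.67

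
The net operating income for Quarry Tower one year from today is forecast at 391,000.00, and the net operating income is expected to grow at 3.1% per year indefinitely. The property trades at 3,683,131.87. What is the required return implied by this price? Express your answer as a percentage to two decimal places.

13.72%

P = D₁/(r − g) ⇒ r = D₁/P + g = 391,000.0000/3,683,131.87 + 0.031 = 0.106160 + 0.031 = 0.137160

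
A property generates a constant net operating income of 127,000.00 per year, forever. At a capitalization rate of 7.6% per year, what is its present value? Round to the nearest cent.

Level perpetuity: PV = C / r = 127,000.00 / 0.076 = 1,671,052.63

1671052.63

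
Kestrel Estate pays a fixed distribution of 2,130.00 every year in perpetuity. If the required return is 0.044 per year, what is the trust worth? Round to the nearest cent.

Level perpetuity: PV = C / r = 2,130.00 / 0.044 = 48,409.09

48409.09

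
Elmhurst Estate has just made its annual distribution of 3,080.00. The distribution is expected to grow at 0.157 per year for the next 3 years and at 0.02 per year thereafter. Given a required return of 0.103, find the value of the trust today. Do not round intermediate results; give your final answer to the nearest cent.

D_1 = 3563.56000
D_2 = 4123.03892
D_3 = 4770.35603
Terminal value at year 3: TV = D_3×(1+g_2)/(r−g_2) = 4865.76315/0.083 = 58623.65242
P_0 = D_1/(1+r)^1 + D_2/(1+r)^2 + D_3/(1+r)^3 + TV/(1+r)^3
    = 3230.78876 + 3388.95974 + 3554.87436 + 43686.40780 = 53861.03065

53861.03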